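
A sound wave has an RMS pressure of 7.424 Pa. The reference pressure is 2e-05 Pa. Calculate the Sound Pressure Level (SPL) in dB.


Given values:
  p = 7.424 Pa
  p_ref = 2e-05 Pa
Formula: SPL = 20 * log10(p / p_ref)
Compute ratio: p / p_ref = 7.424 / 2e-05 = 371200
Compute log10: log10(371200) = 5.569608
Multiply: SPL = 20 * 5.569608 = 111.39

111.39 dB


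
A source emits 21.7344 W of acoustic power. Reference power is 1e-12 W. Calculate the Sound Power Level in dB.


Given values:
  W = 21.7344 W
  W_ref = 1e-12 W
Formula: SWL = 10 * log10(W / W_ref)
Compute ratio: W / W_ref = 21734400000000
Compute log10: log10(21734400000000) = 13.337148
Multiply: SWL = 10 * 13.337148 = 133.37

133.37 dB


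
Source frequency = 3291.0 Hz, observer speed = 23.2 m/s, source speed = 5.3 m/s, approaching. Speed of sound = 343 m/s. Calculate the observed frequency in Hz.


Given values:
  f_s = 3291.0 Hz, v_o = 23.2 m/s, v_s = 5.3 m/s
  Direction: approaching
Formula: f_o = f_s * (c + v_o) / (c - v_s)
Numerator: c + v_o = 343 + 23.2 = 366.2
Denominator: c - v_s = 343 - 5.3 = 337.7
f_o = 3291.0 * 366.2 / 337.7 = 3568.74

3568.74 Hz


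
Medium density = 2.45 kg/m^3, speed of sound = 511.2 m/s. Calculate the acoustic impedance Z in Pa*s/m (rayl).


Given values:
  rho = 2.45 kg/m^3
  c = 511.2 m/s
Formula: Z = rho * c
Z = 2.45 * 511.2
Z = 1252.44

1252.44 rayl


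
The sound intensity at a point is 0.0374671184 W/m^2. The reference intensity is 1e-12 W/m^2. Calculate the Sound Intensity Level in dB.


Given values:
  I = 0.0374671184 W/m^2
  I_ref = 1e-12 W/m^2
Formula: SIL = 10 * log10(I / I_ref)
Compute ratio: I / I_ref = 37467118400
Compute log10: log10(37467118400) = 10.57365
Multiply: SIL = 10 * 10.57365 = 105.74

105.74 dB


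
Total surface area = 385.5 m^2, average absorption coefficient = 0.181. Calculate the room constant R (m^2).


Given values:
  S = 385.5 m^2, alpha = 0.181
Formula: R = S * alpha / (1 - alpha)
Numerator: 385.5 * 0.181 = 69.7755
Denominator: 1 - 0.181 = 0.819
R = 69.7755 / 0.819 = 85.2

85.2 m^2


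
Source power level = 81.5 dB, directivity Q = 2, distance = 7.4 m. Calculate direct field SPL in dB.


Given values:
  Lw = 81.5 dB, Q = 2, r = 7.4 m
Formula: SPL = Lw + 10 * log10(Q / (4 * pi * r^2))
Compute 4 * pi * r^2 = 4 * pi * 7.4^2 = 688.1345
Compute Q / denom = 2 / 688.1345 = 0.00290641
Compute 10 * log10(0.00290641) = -25.3664
SPL = 81.5 + (-25.3664) = 56.13

56.13 dB


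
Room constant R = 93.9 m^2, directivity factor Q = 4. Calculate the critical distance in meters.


Given values:
  R = 93.9 m^2, Q = 4
Formula: d_c = 0.141 * sqrt(Q * R)
Compute Q * R = 4 * 93.9 = 375.6
Compute sqrt(375.6) = 19.3804
d_c = 0.141 * 19.3804 = 2.733

2.733 m


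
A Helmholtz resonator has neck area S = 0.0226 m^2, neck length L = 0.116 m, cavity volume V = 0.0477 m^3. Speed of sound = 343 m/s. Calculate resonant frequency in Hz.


Given values:
  S = 0.0226 m^2, L = 0.116 m, V = 0.0477 m^3, c = 343 m/s
Formula: f = (c / (2*pi)) * sqrt(S / (V * L))
Compute V * L = 0.0477 * 0.116 = 0.0055332
Compute S / (V * L) = 0.0226 / 0.0055332 = 4.0844
Compute sqrt(4.0844) = 2.02099
Compute c / (2*pi) = 343 / 6.283185 = 54.590148
f = 54.590148 * 2.02099 = 110.33

110.33 Hz


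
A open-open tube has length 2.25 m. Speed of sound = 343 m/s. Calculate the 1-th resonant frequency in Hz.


Given values:
  Tube type: open-open, L = 2.25 m, c = 343 m/s, n = 1
Formula: f_n = n * c / (2 * L)
Compute 2 * L = 2 * 2.25 = 4.5
f = 1 * 343 / 4.5
f = 76.22

76.22 Hz


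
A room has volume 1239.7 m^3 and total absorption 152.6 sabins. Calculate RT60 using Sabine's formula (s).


Given values:
  V = 1239.7 m^3
  A = 152.6 sabins
Formula: RT60 = 0.161 * V / A
Numerator: 0.161 * 1239.7 = 199.5917
RT60 = 199.5917 / 152.6 = 1.308

1.308 s


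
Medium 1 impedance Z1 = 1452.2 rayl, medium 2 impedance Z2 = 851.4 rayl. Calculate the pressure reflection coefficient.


Given values:
  Z1 = 1452.2 rayl, Z2 = 851.4 rayl
Formula: R = (Z2 - Z1) / (Z2 + Z1)
Numerator: Z2 - Z1 = 851.4 - 1452.2 = -600.8
Denominator: Z2 + Z1 = 851.4 + 1452.2 = 2303.6
R = -600.8 / 2303.6 = -0.2608

-0.2608


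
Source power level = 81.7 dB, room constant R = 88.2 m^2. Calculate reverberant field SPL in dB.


Given values:
  Lw = 81.7 dB, R = 88.2 m^2
Formula: SPL = Lw + 10 * log10(4 / R)
Compute 4 / R = 4 / 88.2 = 0.045351
Compute 10 * log10(0.045351) = -13.4341
SPL = 81.7 + (-13.4341) = 68.27

68.27 dB


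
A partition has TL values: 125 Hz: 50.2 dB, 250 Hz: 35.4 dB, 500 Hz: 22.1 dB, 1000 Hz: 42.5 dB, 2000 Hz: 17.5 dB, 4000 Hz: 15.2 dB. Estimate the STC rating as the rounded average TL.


Given TL values at each frequency:
  125 Hz: 50.2 dB
  250 Hz: 35.4 dB
  500 Hz: 22.1 dB
  1000 Hz: 42.5 dB
  2000 Hz: 17.5 dB
  4000 Hz: 15.2 dB
Formula: STC ~ round(average of TL values)
Sum = 50.2 + 35.4 + 22.1 + 42.5 + 17.5 + 15.2 = 182.9
Average = 182.9 / 6 = 30.48
Rounded: 30

30


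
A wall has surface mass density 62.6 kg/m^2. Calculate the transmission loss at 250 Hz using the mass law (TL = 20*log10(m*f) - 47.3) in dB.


Given values:
  m = 62.6 kg/m^2, f = 250 Hz
Formula: TL = 20 * log10(m * f) - 47.3
Compute m * f = 62.6 * 250 = 15650.0
Compute log10(15650.0) = 4.194514
Compute 20 * 4.194514 = 83.8903
TL = 83.8903 - 47.3 = 36.59

36.59 dB


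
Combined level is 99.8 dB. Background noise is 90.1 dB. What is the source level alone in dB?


Given values:
  L_total = 99.8 dB, L_bg = 90.1 dB
Formula: L_source = 10 * log10(10^(L_total/10) - 10^(L_bg/10))
Convert to linear:
  10^(99.8/10) = 9549925860.2144
  10^(90.1/10) = 1023292992.2808
Difference: 9549925860.2144 - 1023292992.2808 = 8526632867.9336
L_source = 10 * log10(8526632867.9336) = 99.31

99.31 dB


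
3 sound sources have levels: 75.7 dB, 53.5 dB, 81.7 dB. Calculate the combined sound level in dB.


Formula: L_total = 10 * log10( sum(10^(Li/10)) )
  Source 1: 10^(75.7/10) = 37153522.9097
  Source 2: 10^(53.5/10) = 223872.1139
  Source 3: 10^(81.7/10) = 147910838.8168
Sum of linear values = 185288233.8404
L_total = 10 * log10(185288233.8404) = 82.68

82.68 dB


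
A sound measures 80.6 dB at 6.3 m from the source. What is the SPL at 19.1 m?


Given values:
  SPL1 = 80.6 dB, r1 = 6.3 m, r2 = 19.1 m
Formula: SPL2 = SPL1 - 20 * log10(r2 / r1)
Compute ratio: r2 / r1 = 19.1 / 6.3 = 3.0317
Compute log10: log10(3.0317) = 0.481686
Compute drop: 20 * 0.481686 = 9.6337
SPL2 = 80.6 - 9.6337 = 70.97

70.97 dB


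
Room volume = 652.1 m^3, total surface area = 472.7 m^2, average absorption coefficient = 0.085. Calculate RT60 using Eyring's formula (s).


Given values:
  V = 652.1 m^3, S = 472.7 m^2, alpha = 0.085
Formula: RT60 = 0.161 * V / (-S * ln(1 - alpha))
Compute ln(1 - 0.085) = ln(0.915) = -0.088831
Denominator: -472.7 * -0.088831 = 41.9904
Numerator: 0.161 * 652.1 = 104.9881
RT60 = 104.9881 / 41.9904 = 2.5

2.5 s


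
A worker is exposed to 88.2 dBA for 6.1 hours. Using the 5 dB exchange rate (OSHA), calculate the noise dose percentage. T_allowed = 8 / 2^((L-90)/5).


Given values:
  L = 88.2 dBA, T = 6.1 hours
Formula: T_allowed = 8 / 2^((L - 90) / 5)
Compute exponent: (88.2 - 90) / 5 = -0.36
Compute 2^(-0.36) = 0.779165
T_allowed = 8 / 0.779165 = 10.267402 hours
Dose = (T / T_allowed) * 100
Dose = (6.1 / 10.267402) * 100 = 59.41

59.41 %


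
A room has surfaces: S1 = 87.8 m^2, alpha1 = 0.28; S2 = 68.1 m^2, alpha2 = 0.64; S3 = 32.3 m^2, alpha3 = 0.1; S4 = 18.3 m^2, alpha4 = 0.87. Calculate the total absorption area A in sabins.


Given surfaces:
  Surface 1: 87.8 * 0.28 = 24.584
  Surface 2: 68.1 * 0.64 = 43.584
  Surface 3: 32.3 * 0.1 = 3.23
  Surface 4: 18.3 * 0.87 = 15.921
Formula: A = sum(Si * alpha_i)
A = 24.584 + 43.584 + 3.23 + 15.921
A = 87.32

87.32 sabins


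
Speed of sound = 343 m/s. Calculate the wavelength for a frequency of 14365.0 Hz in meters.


Given values:
  c = 343 m/s, f = 14365.0 Hz
Formula: lambda = c / f
lambda = 343 / 14365.0
lambda = 0.0239

0.0239 m


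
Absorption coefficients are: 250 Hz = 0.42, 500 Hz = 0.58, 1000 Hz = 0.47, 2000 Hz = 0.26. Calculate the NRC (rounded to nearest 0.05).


Given values:
  a_250 = 0.42, a_500 = 0.58
  a_1000 = 0.47, a_2000 = 0.26
Formula: NRC = (a250 + a500 + a1000 + a2000) / 4
Sum = 0.42 + 0.58 + 0.47 + 0.26 = 1.73
NRC = 1.73 / 4 = 0.4325
Rounded to nearest 0.05: 0.45

0.45


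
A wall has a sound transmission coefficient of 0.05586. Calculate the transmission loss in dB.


Given values:
  tau = 0.05586
Formula: TL = 10 * log10(1 / tau)
Compute 1 / tau = 1 / 0.05586 = 17.9019
Compute log10(17.9019) = 1.252899
TL = 10 * 1.252899 = 12.53

12.53 dB


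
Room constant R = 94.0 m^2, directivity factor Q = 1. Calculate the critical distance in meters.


Given values:
  R = 94.0 m^2, Q = 1
Formula: d_c = 0.141 * sqrt(Q * R)
Compute Q * R = 1 * 94.0 = 94.0
Compute sqrt(94.0) = 9.6954
d_c = 0.141 * 9.6954 = 1.367

1.367 m


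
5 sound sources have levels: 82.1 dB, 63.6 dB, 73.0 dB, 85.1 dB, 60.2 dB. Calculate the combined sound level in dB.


Formula: L_total = 10 * log10( sum(10^(Li/10)) )
  Source 1: 10^(82.1/10) = 162181009.7359
  Source 2: 10^(63.6/10) = 2290867.6528
  Source 3: 10^(73.0/10) = 19952623.1497
  Source 4: 10^(85.1/10) = 323593656.9296
  Source 5: 10^(60.2/10) = 1047128.5481
Sum of linear values = 509065286.0161
L_total = 10 * log10(509065286.0161) = 87.07

87.07 dB


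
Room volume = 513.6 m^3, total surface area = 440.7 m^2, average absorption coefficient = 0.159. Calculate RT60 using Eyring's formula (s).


Given values:
  V = 513.6 m^3, S = 440.7 m^2, alpha = 0.159
Formula: RT60 = 0.161 * V / (-S * ln(1 - alpha))
Compute ln(1 - 0.159) = ln(0.841) = -0.173164
Denominator: -440.7 * -0.173164 = 76.3134
Numerator: 0.161 * 513.6 = 82.6896
RT60 = 82.6896 / 76.3134 = 1.084

1.084 s


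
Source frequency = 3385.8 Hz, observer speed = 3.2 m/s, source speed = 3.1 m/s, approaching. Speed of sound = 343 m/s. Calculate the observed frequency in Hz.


Given values:
  f_s = 3385.8 Hz, v_o = 3.2 m/s, v_s = 3.1 m/s
  Direction: approaching
Formula: f_o = f_s * (c + v_o) / (c - v_s)
Numerator: c + v_o = 343 + 3.2 = 346.2
Denominator: c - v_s = 343 - 3.1 = 339.9
f_o = 3385.8 * 346.2 / 339.9 = 3448.56

3448.56 Hz


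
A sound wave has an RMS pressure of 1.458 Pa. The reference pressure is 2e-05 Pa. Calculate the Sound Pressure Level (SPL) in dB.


Given values:
  p = 1.458 Pa
  p_ref = 2e-05 Pa
Formula: SPL = 20 * log10(p / p_ref)
Compute ratio: p / p_ref = 1.458 / 2e-05 = 72900
Compute log10: log10(72900) = 4.862728
Multiply: SPL = 20 * 4.862728 = 97.25

97.25 dB


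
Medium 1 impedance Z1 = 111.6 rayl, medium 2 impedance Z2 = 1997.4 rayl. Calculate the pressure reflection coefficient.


Given values:
  Z1 = 111.6 rayl, Z2 = 1997.4 rayl
Formula: R = (Z2 - Z1) / (Z2 + Z1)
Numerator: Z2 - Z1 = 1997.4 - 111.6 = 1885.8
Denominator: Z2 + Z1 = 1997.4 + 111.6 = 2109.0
R = 1885.8 / 2109.0 = 0.8942

0.8942


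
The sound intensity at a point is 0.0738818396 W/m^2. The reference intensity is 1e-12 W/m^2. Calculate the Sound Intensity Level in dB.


Given values:
  I = 0.0738818396 W/m^2
  I_ref = 1e-12 W/m^2
Formula: SIL = 10 * log10(I / I_ref)
Compute ratio: I / I_ref = 73881839600
Compute log10: log10(73881839600) = 10.868538
Multiply: SIL = 10 * 10.868538 = 108.69

108.69 dB


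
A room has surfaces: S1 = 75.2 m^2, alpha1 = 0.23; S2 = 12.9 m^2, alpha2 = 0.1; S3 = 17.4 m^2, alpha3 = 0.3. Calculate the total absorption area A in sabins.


Given surfaces:
  Surface 1: 75.2 * 0.23 = 17.296
  Surface 2: 12.9 * 0.1 = 1.29
  Surface 3: 17.4 * 0.3 = 5.22
Formula: A = sum(Si * alpha_i)
A = 17.296 + 1.29 + 5.22
A = 23.81

23.81 sabins


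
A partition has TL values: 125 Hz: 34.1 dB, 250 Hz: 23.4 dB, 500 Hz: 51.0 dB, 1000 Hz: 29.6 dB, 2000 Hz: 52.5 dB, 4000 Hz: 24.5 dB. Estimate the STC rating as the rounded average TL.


Given TL values at each frequency:
  125 Hz: 34.1 dB
  250 Hz: 23.4 dB
  500 Hz: 51.0 dB
  1000 Hz: 29.6 dB
  2000 Hz: 52.5 dB
  4000 Hz: 24.5 dB
Formula: STC ~ round(average of TL values)
Sum = 34.1 + 23.4 + 51.0 + 29.6 + 52.5 + 24.5 = 215.1
Average = 215.1 / 6 = 35.85
Rounded: 36

36


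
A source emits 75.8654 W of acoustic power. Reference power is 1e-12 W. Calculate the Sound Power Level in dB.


Given values:
  W = 75.8654 W
  W_ref = 1e-12 W
Formula: SWL = 10 * log10(W / W_ref)
Compute ratio: W / W_ref = 75865400000000
Compute log10: log10(75865400000000) = 13.880044
Multiply: SWL = 10 * 13.880044 = 138.8

138.8 dB


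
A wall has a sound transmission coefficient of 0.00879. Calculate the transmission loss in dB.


Given values:
  tau = 0.00879
Formula: TL = 10 * log10(1 / tau)
Compute 1 / tau = 1 / 0.00879 = 113.7656
Compute log10(113.7656) = 2.056011
TL = 10 * 2.056011 = 20.56

20.56 dB


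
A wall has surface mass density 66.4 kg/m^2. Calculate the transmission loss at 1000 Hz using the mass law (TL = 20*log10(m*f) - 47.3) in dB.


Given values:
  m = 66.4 kg/m^2, f = 1000 Hz
Formula: TL = 20 * log10(m * f) - 47.3
Compute m * f = 66.4 * 1000 = 66400.0
Compute log10(66400.0) = 4.822168
Compute 20 * 4.822168 = 96.4434
TL = 96.4434 - 47.3 = 49.14

49.14 dB


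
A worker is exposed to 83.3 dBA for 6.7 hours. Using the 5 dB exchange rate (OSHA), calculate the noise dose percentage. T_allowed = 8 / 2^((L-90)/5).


Given values:
  L = 83.3 dBA, T = 6.7 hours
Formula: T_allowed = 8 / 2^((L - 90) / 5)
Compute exponent: (83.3 - 90) / 5 = -1.34
Compute 2^(-1.34) = 0.395021
T_allowed = 8 / 0.395021 = 20.252088 hours
Dose = (T / T_allowed) * 100
Dose = (6.7 / 20.252088) * 100 = 33.08

33.08 %


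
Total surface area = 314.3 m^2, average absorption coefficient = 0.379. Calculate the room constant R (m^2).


Given values:
  S = 314.3 m^2, alpha = 0.379
Formula: R = S * alpha / (1 - alpha)
Numerator: 314.3 * 0.379 = 119.1197
Denominator: 1 - 0.379 = 0.621
R = 119.1197 / 0.621 = 191.82

191.82 m^2


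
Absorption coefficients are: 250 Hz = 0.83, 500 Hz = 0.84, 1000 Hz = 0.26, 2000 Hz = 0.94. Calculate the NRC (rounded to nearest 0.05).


Given values:
  a_250 = 0.83, a_500 = 0.84
  a_1000 = 0.26, a_2000 = 0.94
Formula: NRC = (a250 + a500 + a1000 + a2000) / 4
Sum = 0.83 + 0.84 + 0.26 + 0.94 = 2.87
NRC = 2.87 / 4 = 0.7175
Rounded to nearest 0.05: 0.7

0.7


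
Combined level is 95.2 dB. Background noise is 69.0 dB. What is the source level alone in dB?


Given values:
  L_total = 95.2 dB, L_bg = 69.0 dB
Formula: L_source = 10 * log10(10^(L_total/10) - 10^(L_bg/10))
Convert to linear:
  10^(95.2/10) = 3311311214.8259
  10^(69.0/10) = 7943282.3472
Difference: 3311311214.8259 - 7943282.3472 = 3303367932.4787
L_source = 10 * log10(3303367932.4787) = 95.19

95.19 dB


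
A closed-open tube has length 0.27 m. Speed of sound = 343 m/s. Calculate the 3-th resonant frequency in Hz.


Given values:
  Tube type: closed-open, L = 0.27 m, c = 343 m/s, n = 3
Formula: f_n = (2n - 1) * c / (4 * L)
Compute 2n - 1 = 2*3 - 1 = 5
Compute 4 * L = 4 * 0.27 = 1.08
f = 5 * 343 / 1.08
f = 1587.96

1587.96 Hz


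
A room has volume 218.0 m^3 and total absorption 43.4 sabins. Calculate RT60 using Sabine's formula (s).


Given values:
  V = 218.0 m^3
  A = 43.4 sabins
Formula: RT60 = 0.161 * V / A
Numerator: 0.161 * 218.0 = 35.098
RT60 = 35.098 / 43.4 = 0.809

0.809 s


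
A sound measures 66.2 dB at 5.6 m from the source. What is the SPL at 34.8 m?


Given values:
  SPL1 = 66.2 dB, r1 = 5.6 m, r2 = 34.8 m
Formula: SPL2 = SPL1 - 20 * log10(r2 / r1)
Compute ratio: r2 / r1 = 34.8 / 5.6 = 6.2143
Compute log10: log10(6.2143) = 0.793392
Compute drop: 20 * 0.793392 = 15.8678
SPL2 = 66.2 - 15.8678 = 50.33

50.33 dB


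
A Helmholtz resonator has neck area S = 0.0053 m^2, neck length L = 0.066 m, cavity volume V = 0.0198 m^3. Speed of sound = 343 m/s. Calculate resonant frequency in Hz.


Given values:
  S = 0.0053 m^2, L = 0.066 m, V = 0.0198 m^3, c = 343 m/s
Formula: f = (c / (2*pi)) * sqrt(S / (V * L))
Compute V * L = 0.0198 * 0.066 = 0.0013068
Compute S / (V * L) = 0.0053 / 0.0013068 = 4.0557
Compute sqrt(4.0557) = 2.013877
Compute c / (2*pi) = 343 / 6.283185 = 54.590148
f = 54.590148 * 2.013877 = 109.94

109.94 Hz


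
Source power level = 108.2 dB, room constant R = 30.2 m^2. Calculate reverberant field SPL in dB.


Given values:
  Lw = 108.2 dB, R = 30.2 m^2
Formula: SPL = Lw + 10 * log10(4 / R)
Compute 4 / R = 4 / 30.2 = 0.13245
Compute 10 * log10(0.13245) = -8.7795
SPL = 108.2 + (-8.7795) = 99.42

99.42 dB


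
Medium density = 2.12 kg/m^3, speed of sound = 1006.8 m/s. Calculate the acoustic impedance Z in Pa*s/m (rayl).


Given values:
  rho = 2.12 kg/m^3
  c = 1006.8 m/s
Formula: Z = rho * c
Z = 2.12 * 1006.8
Z = 2134.42

2134.42 rayl


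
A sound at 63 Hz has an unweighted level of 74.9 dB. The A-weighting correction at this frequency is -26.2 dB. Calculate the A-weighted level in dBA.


Given values:
  SPL = 74.9 dB
  A-weighting at 63 Hz = -26.2 dB
Formula: L_A = SPL + A_weight
L_A = 74.9 + (-26.2)
L_A = 48.7

48.7 dBA


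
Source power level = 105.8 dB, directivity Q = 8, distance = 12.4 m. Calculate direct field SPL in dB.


Given values:
  Lw = 105.8 dB, Q = 8, r = 12.4 m
Formula: SPL = Lw + 10 * log10(Q / (4 * pi * r^2))
Compute 4 * pi * r^2 = 4 * pi * 12.4^2 = 1932.2051
Compute Q / denom = 8 / 1932.2051 = 0.00414035
Compute 10 * log10(0.00414035) = -23.8296
SPL = 105.8 + (-23.8296) = 81.97

81.97 dB


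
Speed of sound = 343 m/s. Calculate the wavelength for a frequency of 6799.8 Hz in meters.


Given values:
  c = 343 m/s, f = 6799.8 Hz
Formula: lambda = c / f
lambda = 343 / 6799.8
lambda = 0.0504

0.0504 m


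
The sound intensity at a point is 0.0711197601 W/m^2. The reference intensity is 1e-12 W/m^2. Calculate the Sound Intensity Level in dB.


Given values:
  I = 0.0711197601 W/m^2
  I_ref = 1e-12 W/m^2
Formula: SIL = 10 * log10(I / I_ref)
Compute ratio: I / I_ref = 71119760100
Compute log10: log10(71119760100) = 10.85199
Multiply: SIL = 10 * 10.85199 = 108.52

108.52 dB


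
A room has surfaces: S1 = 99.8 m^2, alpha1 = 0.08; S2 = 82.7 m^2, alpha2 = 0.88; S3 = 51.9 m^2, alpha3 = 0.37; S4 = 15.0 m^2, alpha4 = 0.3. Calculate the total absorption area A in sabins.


Given surfaces:
  Surface 1: 99.8 * 0.08 = 7.984
  Surface 2: 82.7 * 0.88 = 72.776
  Surface 3: 51.9 * 0.37 = 19.203
  Surface 4: 15.0 * 0.3 = 4.5
Formula: A = sum(Si * alpha_i)
A = 7.984 + 72.776 + 19.203 + 4.5
A = 104.46

104.46 sabins


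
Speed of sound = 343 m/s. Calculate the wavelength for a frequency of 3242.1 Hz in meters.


Given values:
  c = 343 m/s, f = 3242.1 Hz
Formula: lambda = c / f
lambda = 343 / 3242.1
lambda = 0.1058

0.1058 m


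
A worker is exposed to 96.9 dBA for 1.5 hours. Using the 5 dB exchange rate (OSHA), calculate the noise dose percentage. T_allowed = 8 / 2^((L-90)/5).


Given values:
  L = 96.9 dBA, T = 1.5 hours
Formula: T_allowed = 8 / 2^((L - 90) / 5)
Compute exponent: (96.9 - 90) / 5 = 1.38
Compute 2^(1.38) = 2.602684
T_allowed = 8 / 2.602684 = 3.07375 hours
Dose = (T / T_allowed) * 100
Dose = (1.5 / 3.07375) * 100 = 48.8

48.8 %


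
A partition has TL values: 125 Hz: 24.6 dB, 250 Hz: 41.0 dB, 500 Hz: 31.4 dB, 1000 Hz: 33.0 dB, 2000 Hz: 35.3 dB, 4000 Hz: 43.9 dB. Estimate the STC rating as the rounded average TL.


Given TL values at each frequency:
  125 Hz: 24.6 dB
  250 Hz: 41.0 dB
  500 Hz: 31.4 dB
  1000 Hz: 33.0 dB
  2000 Hz: 35.3 dB
  4000 Hz: 43.9 dB
Formula: STC ~ round(average of TL values)
Sum = 24.6 + 41.0 + 31.4 + 33.0 + 35.3 + 43.9 = 209.2
Average = 209.2 / 6 = 34.87
Rounded: 35

35


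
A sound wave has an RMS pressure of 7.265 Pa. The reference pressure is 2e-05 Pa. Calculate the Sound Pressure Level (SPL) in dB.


Given values:
  p = 7.265 Pa
  p_ref = 2e-05 Pa
Formula: SPL = 20 * log10(p / p_ref)
Compute ratio: p / p_ref = 7.265 / 2e-05 = 363250
Compute log10: log10(363250) = 5.560206
Multiply: SPL = 20 * 5.560206 = 111.2

111.2 dB


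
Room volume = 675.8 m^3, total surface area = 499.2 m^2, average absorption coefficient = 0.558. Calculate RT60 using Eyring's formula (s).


Given values:
  V = 675.8 m^3, S = 499.2 m^2, alpha = 0.558
Formula: RT60 = 0.161 * V / (-S * ln(1 - alpha))
Compute ln(1 - 0.558) = ln(0.442) = -0.816445
Denominator: -499.2 * -0.816445 = 407.5693
Numerator: 0.161 * 675.8 = 108.8038
RT60 = 108.8038 / 407.5693 = 0.267

0.267 s


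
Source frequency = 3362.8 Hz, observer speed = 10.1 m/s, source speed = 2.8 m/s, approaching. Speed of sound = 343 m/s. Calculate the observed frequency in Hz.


Given values:
  f_s = 3362.8 Hz, v_o = 10.1 m/s, v_s = 2.8 m/s
  Direction: approaching
Formula: f_o = f_s * (c + v_o) / (c - v_s)
Numerator: c + v_o = 343 + 10.1 = 353.1
Denominator: c - v_s = 343 - 2.8 = 340.2
f_o = 3362.8 * 353.1 / 340.2 = 3490.31

3490.31 Hz


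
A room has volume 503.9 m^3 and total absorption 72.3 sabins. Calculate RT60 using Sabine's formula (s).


Given values:
  V = 503.9 m^3
  A = 72.3 sabins
Formula: RT60 = 0.161 * V / A
Numerator: 0.161 * 503.9 = 81.1279
RT60 = 81.1279 / 72.3 = 1.122

1.122 s


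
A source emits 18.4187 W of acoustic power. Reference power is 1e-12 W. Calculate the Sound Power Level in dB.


Given values:
  W = 18.4187 W
  W_ref = 1e-12 W
Formula: SWL = 10 * log10(W / W_ref)
Compute ratio: W / W_ref = 18418700000000
Compute log10: log10(18418700000000) = 13.265259
Multiply: SWL = 10 * 13.265259 = 132.65

132.65 dB


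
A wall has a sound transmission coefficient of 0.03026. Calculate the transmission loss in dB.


Given values:
  tau = 0.03026
Formula: TL = 10 * log10(1 / tau)
Compute 1 / tau = 1 / 0.03026 = 33.0469
Compute log10(33.0469) = 1.519131
TL = 10 * 1.519131 = 15.19

15.19 dB


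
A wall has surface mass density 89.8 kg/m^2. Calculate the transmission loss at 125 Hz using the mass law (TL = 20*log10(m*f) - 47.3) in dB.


Given values:
  m = 89.8 kg/m^2, f = 125 Hz
Formula: TL = 20 * log10(m * f) - 47.3
Compute m * f = 89.8 * 125 = 11225.0
Compute log10(11225.0) = 4.050186
Compute 20 * 4.050186 = 81.0037
TL = 81.0037 - 47.3 = 33.7

33.7 dB


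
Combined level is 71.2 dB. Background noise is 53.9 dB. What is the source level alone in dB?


Given values:
  L_total = 71.2 dB, L_bg = 53.9 dB
Formula: L_source = 10 * log10(10^(L_total/10) - 10^(L_bg/10))
Convert to linear:
  10^(71.2/10) = 13182567.3856
  10^(53.9/10) = 245470.8916
Difference: 13182567.3856 - 245470.8916 = 12937096.494
L_source = 10 * log10(12937096.494) = 71.12

71.12 dB


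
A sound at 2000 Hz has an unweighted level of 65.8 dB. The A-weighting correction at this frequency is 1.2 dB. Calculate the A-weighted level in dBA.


Given values:
  SPL = 65.8 dB
  A-weighting at 2000 Hz = 1.2 dB
Formula: L_A = SPL + A_weight
L_A = 65.8 + (1.2)
L_A = 67.0

67.0 dBA


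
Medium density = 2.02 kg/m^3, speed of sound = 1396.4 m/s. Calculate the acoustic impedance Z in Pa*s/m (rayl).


Given values:
  rho = 2.02 kg/m^3
  c = 1396.4 m/s
Formula: Z = rho * c
Z = 2.02 * 1396.4
Z = 2820.73

2820.73 rayl


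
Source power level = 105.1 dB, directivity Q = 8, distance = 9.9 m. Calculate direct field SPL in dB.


Given values:
  Lw = 105.1 dB, Q = 8, r = 9.9 m
Formula: SPL = Lw + 10 * log10(Q / (4 * pi * r^2))
Compute 4 * pi * r^2 = 4 * pi * 9.9^2 = 1231.63
Compute Q / denom = 8 / 1231.63 = 0.00649546
Compute 10 * log10(0.00649546) = -21.8739
SPL = 105.1 + (-21.8739) = 83.23

83.23 dB


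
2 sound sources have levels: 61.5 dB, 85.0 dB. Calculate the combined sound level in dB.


Formula: L_total = 10 * log10( sum(10^(Li/10)) )
  Source 1: 10^(61.5/10) = 1412537.5446
  Source 2: 10^(85.0/10) = 316227766.0168
Sum of linear values = 317640303.5614
L_total = 10 * log10(317640303.5614) = 85.02

85.02 dB


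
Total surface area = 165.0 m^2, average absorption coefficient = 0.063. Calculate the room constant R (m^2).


Given values:
  S = 165.0 m^2, alpha = 0.063
Formula: R = S * alpha / (1 - alpha)
Numerator: 165.0 * 0.063 = 10.395
Denominator: 1 - 0.063 = 0.937
R = 10.395 / 0.937 = 11.09

11.09 m^2


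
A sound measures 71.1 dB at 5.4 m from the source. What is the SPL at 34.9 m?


Given values:
  SPL1 = 71.1 dB, r1 = 5.4 m, r2 = 34.9 m
Formula: SPL2 = SPL1 - 20 * log10(r2 / r1)
Compute ratio: r2 / r1 = 34.9 / 5.4 = 6.463
Compute log10: log10(6.463) = 0.810434
Compute drop: 20 * 0.810434 = 16.2087
SPL2 = 71.1 - 16.2087 = 54.89

54.89 dB


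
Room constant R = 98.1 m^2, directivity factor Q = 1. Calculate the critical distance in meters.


Given values:
  R = 98.1 m^2, Q = 1
Formula: d_c = 0.141 * sqrt(Q * R)
Compute Q * R = 1 * 98.1 = 98.1
Compute sqrt(98.1) = 9.9045
d_c = 0.141 * 9.9045 = 1.397

1.397 m


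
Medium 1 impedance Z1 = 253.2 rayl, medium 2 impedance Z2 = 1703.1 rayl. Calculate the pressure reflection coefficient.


Given values:
  Z1 = 253.2 rayl, Z2 = 1703.1 rayl
Formula: R = (Z2 - Z1) / (Z2 + Z1)
Numerator: Z2 - Z1 = 1703.1 - 253.2 = 1449.9
Denominator: Z2 + Z1 = 1703.1 + 253.2 = 1956.3
R = 1449.9 / 1956.3 = 0.7411

0.7411


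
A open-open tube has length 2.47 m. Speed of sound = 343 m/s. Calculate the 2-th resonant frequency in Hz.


Given values:
  Tube type: open-open, L = 2.47 m, c = 343 m/s, n = 2
Formula: f_n = n * c / (2 * L)
Compute 2 * L = 2 * 2.47 = 4.94
f = 2 * 343 / 4.94
f = 138.87

138.87 Hz


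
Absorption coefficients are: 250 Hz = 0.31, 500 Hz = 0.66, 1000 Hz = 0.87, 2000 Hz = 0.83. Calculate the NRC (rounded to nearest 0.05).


Given values:
  a_250 = 0.31, a_500 = 0.66
  a_1000 = 0.87, a_2000 = 0.83
Formula: NRC = (a250 + a500 + a1000 + a2000) / 4
Sum = 0.31 + 0.66 + 0.87 + 0.83 = 2.67
NRC = 2.67 / 4 = 0.6675
Rounded to nearest 0.05: 0.65

0.65


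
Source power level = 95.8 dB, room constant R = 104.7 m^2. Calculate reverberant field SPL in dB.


Given values:
  Lw = 95.8 dB, R = 104.7 m^2
Formula: SPL = Lw + 10 * log10(4 / R)
Compute 4 / R = 4 / 104.7 = 0.038204
Compute 10 * log10(0.038204) = -14.1789
SPL = 95.8 + (-14.1789) = 81.62

81.62 dB


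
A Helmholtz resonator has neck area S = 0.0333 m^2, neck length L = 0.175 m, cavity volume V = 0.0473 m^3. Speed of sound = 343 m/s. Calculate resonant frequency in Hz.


Given values:
  S = 0.0333 m^2, L = 0.175 m, V = 0.0473 m^3, c = 343 m/s
Formula: f = (c / (2*pi)) * sqrt(S / (V * L))
Compute V * L = 0.0473 * 0.175 = 0.0082775
Compute S / (V * L) = 0.0333 / 0.0082775 = 4.023
Compute sqrt(4.023) = 2.005742
Compute c / (2*pi) = 343 / 6.283185 = 54.590148
f = 54.590148 * 2.005742 = 109.49

109.49 Hz


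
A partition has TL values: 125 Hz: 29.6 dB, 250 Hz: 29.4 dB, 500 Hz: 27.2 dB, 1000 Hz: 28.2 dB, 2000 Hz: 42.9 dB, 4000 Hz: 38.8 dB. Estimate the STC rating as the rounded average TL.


Given TL values at each frequency:
  125 Hz: 29.6 dB
  250 Hz: 29.4 dB
  500 Hz: 27.2 dB
  1000 Hz: 28.2 dB
  2000 Hz: 42.9 dB
  4000 Hz: 38.8 dB
Formula: STC ~ round(average of TL values)
Sum = 29.6 + 29.4 + 27.2 + 28.2 + 42.9 + 38.8 = 196.1
Average = 196.1 / 6 = 32.68
Rounded: 33

33


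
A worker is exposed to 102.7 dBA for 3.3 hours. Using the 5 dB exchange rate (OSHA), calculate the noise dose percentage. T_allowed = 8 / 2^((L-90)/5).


Given values:
  L = 102.7 dBA, T = 3.3 hours
Formula: T_allowed = 8 / 2^((L - 90) / 5)
Compute exponent: (102.7 - 90) / 5 = 2.54
Compute 2^(2.54) = 5.81589
T_allowed = 8 / 5.81589 = 1.375542 hours
Dose = (T / T_allowed) * 100
Dose = (3.3 / 1.375542) * 100 = 239.91

239.91 %


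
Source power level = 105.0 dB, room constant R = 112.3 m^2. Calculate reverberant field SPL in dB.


Given values:
  Lw = 105.0 dB, R = 112.3 m^2
Formula: SPL = Lw + 10 * log10(4 / R)
Compute 4 / R = 4 / 112.3 = 0.035619
Compute 10 * log10(0.035619) = -14.4832
SPL = 105.0 + (-14.4832) = 90.52

90.52 dB


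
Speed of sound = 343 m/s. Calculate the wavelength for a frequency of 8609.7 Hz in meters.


Given values:
  c = 343 m/s, f = 8609.7 Hz
Formula: lambda = c / f
lambda = 343 / 8609.7
lambda = 0.0398

0.0398 m


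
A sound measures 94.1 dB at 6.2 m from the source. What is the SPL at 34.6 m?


Given values:
  SPL1 = 94.1 dB, r1 = 6.2 m, r2 = 34.6 m
Formula: SPL2 = SPL1 - 20 * log10(r2 / r1)
Compute ratio: r2 / r1 = 34.6 / 6.2 = 5.5806
Compute log10: log10(5.5806) = 0.746681
Compute drop: 20 * 0.746681 = 14.9336
SPL2 = 94.1 - 14.9336 = 79.17

79.17 dB


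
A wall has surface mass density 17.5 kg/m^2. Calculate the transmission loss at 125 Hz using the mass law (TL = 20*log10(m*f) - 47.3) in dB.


Given values:
  m = 17.5 kg/m^2, f = 125 Hz
Formula: TL = 20 * log10(m * f) - 47.3
Compute m * f = 17.5 * 125 = 2187.5
Compute log10(2187.5) = 3.339948
Compute 20 * 3.339948 = 66.799
TL = 66.799 - 47.3 = 19.5

19.5 dB


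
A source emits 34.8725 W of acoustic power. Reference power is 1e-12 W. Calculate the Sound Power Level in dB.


Given values:
  W = 34.8725 W
  W_ref = 1e-12 W
Formula: SWL = 10 * log10(W / W_ref)
Compute ratio: W / W_ref = 34872500000000
Compute log10: log10(34872500000000) = 13.542483
Multiply: SWL = 10 * 13.542483 = 135.42

135.42 dB


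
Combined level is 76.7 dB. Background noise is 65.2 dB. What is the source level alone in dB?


Given values:
  L_total = 76.7 dB, L_bg = 65.2 dB
Formula: L_source = 10 * log10(10^(L_total/10) - 10^(L_bg/10))
Convert to linear:
  10^(76.7/10) = 46773514.1287
  10^(65.2/10) = 3311311.2148
Difference: 46773514.1287 - 3311311.2148 = 43462202.9139
L_source = 10 * log10(43462202.9139) = 76.38

76.38 dB


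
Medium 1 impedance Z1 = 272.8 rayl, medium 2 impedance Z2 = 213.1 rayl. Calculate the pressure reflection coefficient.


Given values:
  Z1 = 272.8 rayl, Z2 = 213.1 rayl
Formula: R = (Z2 - Z1) / (Z2 + Z1)
Numerator: Z2 - Z1 = 213.1 - 272.8 = -59.7
Denominator: Z2 + Z1 = 213.1 + 272.8 = 485.9
R = -59.7 / 485.9 = -0.1229

-0.1229


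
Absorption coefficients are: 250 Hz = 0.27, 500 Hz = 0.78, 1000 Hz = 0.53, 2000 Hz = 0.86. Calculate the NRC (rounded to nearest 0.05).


Given values:
  a_250 = 0.27, a_500 = 0.78
  a_1000 = 0.53, a_2000 = 0.86
Formula: NRC = (a250 + a500 + a1000 + a2000) / 4
Sum = 0.27 + 0.78 + 0.53 + 0.86 = 2.44
NRC = 2.44 / 4 = 0.61
Rounded to nearest 0.05: 0.6

0.6


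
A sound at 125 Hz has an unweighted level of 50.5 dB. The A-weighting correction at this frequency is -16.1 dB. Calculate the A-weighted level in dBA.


Given values:
  SPL = 50.5 dB
  A-weighting at 125 Hz = -16.1 dB
Formula: L_A = SPL + A_weight
L_A = 50.5 + (-16.1)
L_A = 34.4

34.4 dBA


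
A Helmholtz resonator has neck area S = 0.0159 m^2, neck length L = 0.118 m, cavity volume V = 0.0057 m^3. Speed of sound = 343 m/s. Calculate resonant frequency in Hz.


Given values:
  S = 0.0159 m^2, L = 0.118 m, V = 0.0057 m^3, c = 343 m/s
Formula: f = (c / (2*pi)) * sqrt(S / (V * L))
Compute V * L = 0.0057 * 0.118 = 0.0006726
Compute S / (V * L) = 0.0159 / 0.0006726 = 23.6396
Compute sqrt(23.6396) = 4.862057
Compute c / (2*pi) = 343 / 6.283185 = 54.590148
f = 54.590148 * 4.862057 = 265.42

265.42 Hz


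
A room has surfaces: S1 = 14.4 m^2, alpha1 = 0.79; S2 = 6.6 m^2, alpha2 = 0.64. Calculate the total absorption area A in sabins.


Given surfaces:
  Surface 1: 14.4 * 0.79 = 11.376
  Surface 2: 6.6 * 0.64 = 4.224
Formula: A = sum(Si * alpha_i)
A = 11.376 + 4.224
A = 15.6

15.6 sabins


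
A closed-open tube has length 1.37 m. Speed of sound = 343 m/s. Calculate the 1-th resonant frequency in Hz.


Given values:
  Tube type: closed-open, L = 1.37 m, c = 343 m/s, n = 1
Formula: f_n = (2n - 1) * c / (4 * L)
Compute 2n - 1 = 2*1 - 1 = 1
Compute 4 * L = 4 * 1.37 = 5.48
f = 1 * 343 / 5.48
f = 62.59

62.59 Hz


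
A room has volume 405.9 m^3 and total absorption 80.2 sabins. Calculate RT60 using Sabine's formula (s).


Given values:
  V = 405.9 m^3
  A = 80.2 sabins
Formula: RT60 = 0.161 * V / A
Numerator: 0.161 * 405.9 = 65.3499
RT60 = 65.3499 / 80.2 = 0.815

0.815 s


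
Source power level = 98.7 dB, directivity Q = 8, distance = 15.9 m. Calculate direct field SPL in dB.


Given values:
  Lw = 98.7 dB, Q = 8, r = 15.9 m
Formula: SPL = Lw + 10 * log10(Q / (4 * pi * r^2))
Compute 4 * pi * r^2 = 4 * pi * 15.9^2 = 3176.9042
Compute Q / denom = 8 / 3176.9042 = 0.00251817
Compute 10 * log10(0.00251817) = -25.9891
SPL = 98.7 + (-25.9891) = 72.71

72.71 dB


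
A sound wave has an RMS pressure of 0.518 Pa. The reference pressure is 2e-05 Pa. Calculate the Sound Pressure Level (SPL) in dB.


Given values:
  p = 0.518 Pa
  p_ref = 2e-05 Pa
Formula: SPL = 20 * log10(p / p_ref)
Compute ratio: p / p_ref = 0.518 / 2e-05 = 25900
Compute log10: log10(25900) = 4.4133
Multiply: SPL = 20 * 4.4133 = 88.27

88.27 dB


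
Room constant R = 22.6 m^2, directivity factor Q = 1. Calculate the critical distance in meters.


Given values:
  R = 22.6 m^2, Q = 1
Formula: d_c = 0.141 * sqrt(Q * R)
Compute Q * R = 1 * 22.6 = 22.6
Compute sqrt(22.6) = 4.7539
d_c = 0.141 * 4.7539 = 0.67

0.67 m


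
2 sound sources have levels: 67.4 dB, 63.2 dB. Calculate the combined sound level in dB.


Formula: L_total = 10 * log10( sum(10^(Li/10)) )
  Source 1: 10^(67.4/10) = 5495408.7386
  Source 2: 10^(63.2/10) = 2089296.1309
Sum of linear values = 7584704.8695
L_total = 10 * log10(7584704.8695) = 68.8

68.8 dB


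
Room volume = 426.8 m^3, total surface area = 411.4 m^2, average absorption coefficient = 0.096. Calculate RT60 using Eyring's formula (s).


Given values:
  V = 426.8 m^3, S = 411.4 m^2, alpha = 0.096
Formula: RT60 = 0.161 * V / (-S * ln(1 - alpha))
Compute ln(1 - 0.096) = ln(0.904) = -0.100926
Denominator: -411.4 * -0.100926 = 41.521
Numerator: 0.161 * 426.8 = 68.7148
RT60 = 68.7148 / 41.521 = 1.655

1.655 s


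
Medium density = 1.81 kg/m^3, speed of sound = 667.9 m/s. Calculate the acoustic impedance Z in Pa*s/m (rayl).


Given values:
  rho = 1.81 kg/m^3
  c = 667.9 m/s
Formula: Z = rho * c
Z = 1.81 * 667.9
Z = 1208.9

1208.9 rayl


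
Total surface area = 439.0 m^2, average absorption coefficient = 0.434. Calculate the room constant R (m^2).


Given values:
  S = 439.0 m^2, alpha = 0.434
Formula: R = S * alpha / (1 - alpha)
Numerator: 439.0 * 0.434 = 190.526
Denominator: 1 - 0.434 = 0.566
R = 190.526 / 0.566 = 336.62

336.62 m^2


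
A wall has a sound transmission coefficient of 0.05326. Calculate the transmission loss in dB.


Given values:
  tau = 0.05326
Formula: TL = 10 * log10(1 / tau)
Compute 1 / tau = 1 / 0.05326 = 18.7758
Compute log10(18.7758) = 1.273598
TL = 10 * 1.273598 = 12.74

12.74 dB


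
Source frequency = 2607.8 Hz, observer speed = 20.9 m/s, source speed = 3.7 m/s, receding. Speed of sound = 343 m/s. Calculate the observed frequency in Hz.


Given values:
  f_s = 2607.8 Hz, v_o = 20.9 m/s, v_s = 3.7 m/s
  Direction: receding
Formula: f_o = f_s * (c - v_o) / (c + v_s)
Numerator: c - v_o = 343 - 20.9 = 322.1
Denominator: c + v_s = 343 + 3.7 = 346.7
f_o = 2607.8 * 322.1 / 346.7 = 2422.76

2422.76 Hz


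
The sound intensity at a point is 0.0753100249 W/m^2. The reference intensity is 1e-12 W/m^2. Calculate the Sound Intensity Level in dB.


Given values:
  I = 0.0753100249 W/m^2
  I_ref = 1e-12 W/m^2
Formula: SIL = 10 * log10(I / I_ref)
Compute ratio: I / I_ref = 75310024900
Compute log10: log10(75310024900) = 10.876853
Multiply: SIL = 10 * 10.876853 = 108.77

108.77 dB


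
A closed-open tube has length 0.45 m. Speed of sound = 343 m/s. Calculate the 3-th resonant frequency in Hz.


Given values:
  Tube type: closed-open, L = 0.45 m, c = 343 m/s, n = 3
Formula: f_n = (2n - 1) * c / (4 * L)
Compute 2n - 1 = 2*3 - 1 = 5
Compute 4 * L = 4 * 0.45 = 1.8
f = 5 * 343 / 1.8
f = 952.78

952.78 Hz


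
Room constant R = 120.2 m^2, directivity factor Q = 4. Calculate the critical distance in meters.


Given values:
  R = 120.2 m^2, Q = 4
Formula: d_c = 0.141 * sqrt(Q * R)
Compute Q * R = 4 * 120.2 = 480.8
Compute sqrt(480.8) = 21.9272
d_c = 0.141 * 21.9272 = 3.092

3.092 m


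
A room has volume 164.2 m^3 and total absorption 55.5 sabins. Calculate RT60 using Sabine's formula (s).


Given values:
  V = 164.2 m^3
  A = 55.5 sabins
Formula: RT60 = 0.161 * V / A
Numerator: 0.161 * 164.2 = 26.4362
RT60 = 26.4362 / 55.5 = 0.476

0.476 s


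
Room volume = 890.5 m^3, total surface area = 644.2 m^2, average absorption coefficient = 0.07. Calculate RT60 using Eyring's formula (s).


Given values:
  V = 890.5 m^3, S = 644.2 m^2, alpha = 0.07
Formula: RT60 = 0.161 * V / (-S * ln(1 - alpha))
Compute ln(1 - 0.07) = ln(0.93) = -0.072571
Denominator: -644.2 * -0.072571 = 46.7502
Numerator: 0.161 * 890.5 = 143.3705
RT60 = 143.3705 / 46.7502 = 3.067

3.067 s


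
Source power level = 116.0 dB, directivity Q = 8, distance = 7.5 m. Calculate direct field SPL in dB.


Given values:
  Lw = 116.0 dB, Q = 8, r = 7.5 m
Formula: SPL = Lw + 10 * log10(Q / (4 * pi * r^2))
Compute 4 * pi * r^2 = 4 * pi * 7.5^2 = 706.8583
Compute Q / denom = 8 / 706.8583 = 0.01131769
Compute 10 * log10(0.01131769) = -19.4624
SPL = 116.0 + (-19.4624) = 96.54

96.54 dB


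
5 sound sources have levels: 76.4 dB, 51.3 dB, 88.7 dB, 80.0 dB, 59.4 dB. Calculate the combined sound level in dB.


Formula: L_total = 10 * log10( sum(10^(Li/10)) )
  Source 1: 10^(76.4/10) = 43651583.224
  Source 2: 10^(51.3/10) = 134896.2883
  Source 3: 10^(88.7/10) = 741310241.3009
  Source 4: 10^(80.0/10) = 100000000.0
  Source 5: 10^(59.4/10) = 870963.59
Sum of linear values = 885967684.4032
L_total = 10 * log10(885967684.4032) = 89.47

89.47 dB


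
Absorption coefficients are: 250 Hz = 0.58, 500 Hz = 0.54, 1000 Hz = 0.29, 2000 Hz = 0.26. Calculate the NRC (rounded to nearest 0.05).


Given values:
  a_250 = 0.58, a_500 = 0.54
  a_1000 = 0.29, a_2000 = 0.26
Formula: NRC = (a250 + a500 + a1000 + a2000) / 4
Sum = 0.58 + 0.54 + 0.29 + 0.26 = 1.67
NRC = 1.67 / 4 = 0.4175
Rounded to nearest 0.05: 0.4

0.4


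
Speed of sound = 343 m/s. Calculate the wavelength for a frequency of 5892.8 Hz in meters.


Given values:
  c = 343 m/s, f = 5892.8 Hz
Formula: lambda = c / f
lambda = 343 / 5892.8
lambda = 0.0582

0.0582 m


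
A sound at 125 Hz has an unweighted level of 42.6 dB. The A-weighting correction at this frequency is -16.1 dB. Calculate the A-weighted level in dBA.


Given values:
  SPL = 42.6 dB
  A-weighting at 125 Hz = -16.1 dB
Formula: L_A = SPL + A_weight
L_A = 42.6 + (-16.1)
L_A = 26.5

26.5 dBA


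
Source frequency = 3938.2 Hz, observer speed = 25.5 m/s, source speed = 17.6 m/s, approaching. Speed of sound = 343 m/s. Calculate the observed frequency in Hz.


Given values:
  f_s = 3938.2 Hz, v_o = 25.5 m/s, v_s = 17.6 m/s
  Direction: approaching
Formula: f_o = f_s * (c + v_o) / (c - v_s)
Numerator: c + v_o = 343 + 25.5 = 368.5
Denominator: c - v_s = 343 - 17.6 = 325.4
f_o = 3938.2 * 368.5 / 325.4 = 4459.82

4459.82 Hz


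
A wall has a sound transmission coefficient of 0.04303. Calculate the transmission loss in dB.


Given values:
  tau = 0.04303
Formula: TL = 10 * log10(1 / tau)
Compute 1 / tau = 1 / 0.04303 = 23.2396
Compute log10(23.2396) = 1.366229
TL = 10 * 1.366229 = 13.66

13.66 dB


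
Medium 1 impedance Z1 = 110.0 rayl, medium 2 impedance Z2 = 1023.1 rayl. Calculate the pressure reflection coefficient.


Given values:
  Z1 = 110.0 rayl, Z2 = 1023.1 rayl
Formula: R = (Z2 - Z1) / (Z2 + Z1)
Numerator: Z2 - Z1 = 1023.1 - 110.0 = 913.1
Denominator: Z2 + Z1 = 1023.1 + 110.0 = 1133.1
R = 913.1 / 1133.1 = 0.8058

0.8058


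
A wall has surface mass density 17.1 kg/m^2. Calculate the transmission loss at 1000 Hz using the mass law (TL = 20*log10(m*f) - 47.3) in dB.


Given values:
  m = 17.1 kg/m^2, f = 1000 Hz
Formula: TL = 20 * log10(m * f) - 47.3
Compute m * f = 17.1 * 1000 = 17100.0
Compute log10(17100.0) = 4.232996
Compute 20 * 4.232996 = 84.6599
TL = 84.6599 - 47.3 = 37.36

37.36 dB


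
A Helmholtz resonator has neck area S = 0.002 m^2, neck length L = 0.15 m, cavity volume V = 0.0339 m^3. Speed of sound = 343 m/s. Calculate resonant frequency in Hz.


Given values:
  S = 0.002 m^2, L = 0.15 m, V = 0.0339 m^3, c = 343 m/s
Formula: f = (c / (2*pi)) * sqrt(S / (V * L))
Compute V * L = 0.0339 * 0.15 = 0.005085
Compute S / (V * L) = 0.002 / 0.005085 = 0.3933
Compute sqrt(0.3933) = 0.627136
Compute c / (2*pi) = 343 / 6.283185 = 54.590148
f = 54.590148 * 0.627136 = 34.24

34.24 Hz
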